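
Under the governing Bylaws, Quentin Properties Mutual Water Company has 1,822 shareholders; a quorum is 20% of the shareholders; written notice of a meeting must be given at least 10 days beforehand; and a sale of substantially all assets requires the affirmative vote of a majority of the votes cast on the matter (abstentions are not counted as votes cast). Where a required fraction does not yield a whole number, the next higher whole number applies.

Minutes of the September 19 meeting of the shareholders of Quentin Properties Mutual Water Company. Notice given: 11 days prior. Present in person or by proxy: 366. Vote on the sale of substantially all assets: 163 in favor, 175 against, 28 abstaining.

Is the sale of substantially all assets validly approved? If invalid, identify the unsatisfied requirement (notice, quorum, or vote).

Notice: 11 days given; 10 required. Satisfied.
Quorum: 20% of 1,822 = 364.40, rounded up to 365; 366 present. Satisfied.
Vote: requires a majority of the votes cast (366 − 28 abstaining = 338); a majority of 338 is 170, so 170 needed; 163 in favor. Not satisfied.

Invalid — vote requirement not satisfied.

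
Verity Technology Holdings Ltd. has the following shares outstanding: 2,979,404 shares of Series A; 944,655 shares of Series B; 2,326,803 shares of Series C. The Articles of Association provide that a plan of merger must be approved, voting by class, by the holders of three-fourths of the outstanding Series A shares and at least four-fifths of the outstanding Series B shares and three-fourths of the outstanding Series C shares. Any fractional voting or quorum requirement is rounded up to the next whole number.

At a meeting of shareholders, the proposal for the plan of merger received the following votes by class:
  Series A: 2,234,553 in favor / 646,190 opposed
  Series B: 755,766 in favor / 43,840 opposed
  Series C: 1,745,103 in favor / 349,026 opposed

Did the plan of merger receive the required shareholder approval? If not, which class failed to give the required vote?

Series A: 3/4 of 2979404 = 2234553; 2,234,553 required, 2,234,553 in favor — approved.
Series B: 4/5 of 944655 = 755724; 755,724 required, 755,766 in favor — approved.
Series C: 3/4 of 2326803 = 1745102.25, rounded up to 1745103; 1,745,103 required, 1,745,103 in favor — approved.

Approved — every class gave the required vote.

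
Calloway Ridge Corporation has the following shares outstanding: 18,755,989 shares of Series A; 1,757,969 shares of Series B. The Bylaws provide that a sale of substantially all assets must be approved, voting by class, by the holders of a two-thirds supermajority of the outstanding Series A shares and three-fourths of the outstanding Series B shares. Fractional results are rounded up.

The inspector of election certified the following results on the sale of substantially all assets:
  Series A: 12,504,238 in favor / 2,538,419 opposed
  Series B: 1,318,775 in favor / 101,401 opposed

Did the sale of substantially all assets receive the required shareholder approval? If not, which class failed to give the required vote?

Approved — every class gave the required vote.

Series A: 2/3 of 18755989 = 12503992.67, rounded up to 12503993; 12,503,993 required, 12,504,238 in favor — approved.
Series B: 3/4 of 1757969 = 1318476.75, rounded up to 1318477; 1,318,477 required, 1,318,775 in favor — approved.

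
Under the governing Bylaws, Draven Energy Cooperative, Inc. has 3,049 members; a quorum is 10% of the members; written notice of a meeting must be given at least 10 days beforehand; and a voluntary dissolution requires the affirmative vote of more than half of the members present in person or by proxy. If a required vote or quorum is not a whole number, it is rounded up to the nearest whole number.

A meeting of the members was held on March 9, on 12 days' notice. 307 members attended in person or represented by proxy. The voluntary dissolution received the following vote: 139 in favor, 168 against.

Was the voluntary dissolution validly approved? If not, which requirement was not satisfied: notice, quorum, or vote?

Notice: 12 days given; 10 required. Satisfied.
Quorum: 10% of 3,049 = 304.90, rounded up to 305; 307 present. Satisfied.
Vote: requires a majority of those present (307); a majority of 307 is 154, so 154 needed; 139 in favor. Not satisfied.

Invalid — vote requirement not satisfied.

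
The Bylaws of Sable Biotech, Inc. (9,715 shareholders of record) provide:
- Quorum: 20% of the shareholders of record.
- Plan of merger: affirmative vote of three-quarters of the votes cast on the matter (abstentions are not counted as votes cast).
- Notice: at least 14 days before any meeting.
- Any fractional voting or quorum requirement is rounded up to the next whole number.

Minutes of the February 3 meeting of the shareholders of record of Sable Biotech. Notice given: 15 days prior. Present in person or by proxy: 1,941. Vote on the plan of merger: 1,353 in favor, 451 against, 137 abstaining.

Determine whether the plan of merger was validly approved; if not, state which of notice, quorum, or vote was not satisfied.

Invalid — quorum requirement not satisfied.

Notice: 15 days given; 14 required. Satisfied.
Quorum: 20% of 9,715 = 1,943; 1,941 present. Not satisfied.
Vote: requires three-fourths of the votes cast (1,941 − 137 abstaining = 1,804); 3/4 of 1804 = 1353, so 1,353 needed; 1,353 in favor. Satisfied.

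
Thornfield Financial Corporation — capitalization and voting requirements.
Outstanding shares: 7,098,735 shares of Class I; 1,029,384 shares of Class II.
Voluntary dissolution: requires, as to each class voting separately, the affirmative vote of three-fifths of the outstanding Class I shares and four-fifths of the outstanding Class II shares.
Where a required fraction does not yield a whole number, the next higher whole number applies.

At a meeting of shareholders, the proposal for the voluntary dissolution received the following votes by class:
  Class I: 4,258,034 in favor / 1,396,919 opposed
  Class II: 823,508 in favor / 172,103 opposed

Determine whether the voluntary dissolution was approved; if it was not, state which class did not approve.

Class I: 3/5 of 7098735 = 4259241; 4,259,241 required, 4,258,034 in favor — not approved.
Class II: 4/5 of 1029384 = 823507.20, rounded up to 823508; 823,508 required, 823,508 in favor — approved.

Not approved — the Class I shares did not give the required vote.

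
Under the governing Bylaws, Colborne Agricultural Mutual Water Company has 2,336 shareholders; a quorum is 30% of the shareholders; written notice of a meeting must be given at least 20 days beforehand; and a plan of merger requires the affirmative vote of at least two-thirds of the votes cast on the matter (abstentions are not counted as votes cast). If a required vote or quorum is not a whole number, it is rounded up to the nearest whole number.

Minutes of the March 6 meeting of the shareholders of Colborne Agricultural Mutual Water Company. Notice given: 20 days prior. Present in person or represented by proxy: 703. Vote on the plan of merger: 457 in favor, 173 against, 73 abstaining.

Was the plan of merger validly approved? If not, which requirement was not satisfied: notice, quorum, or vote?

Valid — all requirements satisfied.

Notice: 20 days given; 20 required. Satisfied.
Quorum: 30% of 2,336 = 700.80, rounded up to 701; 703 present. Satisfied.
Vote: requires two-thirds of the votes cast (703 − 73 abstaining = 630); 2/3 of 630 = 420, so 420 needed; 457 in favor. Satisfied.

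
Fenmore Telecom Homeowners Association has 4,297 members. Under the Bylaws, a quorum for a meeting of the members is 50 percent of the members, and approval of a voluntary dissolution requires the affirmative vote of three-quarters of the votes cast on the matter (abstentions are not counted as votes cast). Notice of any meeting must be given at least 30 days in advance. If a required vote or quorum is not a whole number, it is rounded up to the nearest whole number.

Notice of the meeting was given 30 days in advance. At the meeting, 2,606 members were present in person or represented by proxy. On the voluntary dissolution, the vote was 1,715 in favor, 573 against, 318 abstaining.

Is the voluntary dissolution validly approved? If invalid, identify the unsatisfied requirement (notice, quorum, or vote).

Invalid — vote requirement not satisfied.

Notice: 30 days given; 30 required. Satisfied.
Quorum: 50% of 4,297 = 2,148.50, rounded up to 2,149; 2,606 present. Satisfied.
Vote: requires three-fourths of the votes cast (2,606 − 318 abstaining = 2,288); 3/4 of 2288 = 1716, so 1,716 needed; 1,715 in favor. Not satisfied.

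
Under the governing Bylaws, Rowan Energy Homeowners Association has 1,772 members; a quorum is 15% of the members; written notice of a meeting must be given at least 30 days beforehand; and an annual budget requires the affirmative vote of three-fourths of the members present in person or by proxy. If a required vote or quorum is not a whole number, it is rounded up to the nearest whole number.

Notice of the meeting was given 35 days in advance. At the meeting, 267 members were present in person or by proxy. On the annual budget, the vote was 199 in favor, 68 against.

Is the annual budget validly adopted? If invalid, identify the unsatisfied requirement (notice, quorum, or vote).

Invalid — vote requirement not satisfied.

Notice: 35 days given; 30 required. Satisfied.
Quorum: 15% of 1,772 = 265.80, rounded up to 266; 267 present. Satisfied.
Vote: requires three-fourths of those present (267); 3/4 of 267 = 200.25, rounded up to 201, so 201 needed; 199 in favor. Not satisfied.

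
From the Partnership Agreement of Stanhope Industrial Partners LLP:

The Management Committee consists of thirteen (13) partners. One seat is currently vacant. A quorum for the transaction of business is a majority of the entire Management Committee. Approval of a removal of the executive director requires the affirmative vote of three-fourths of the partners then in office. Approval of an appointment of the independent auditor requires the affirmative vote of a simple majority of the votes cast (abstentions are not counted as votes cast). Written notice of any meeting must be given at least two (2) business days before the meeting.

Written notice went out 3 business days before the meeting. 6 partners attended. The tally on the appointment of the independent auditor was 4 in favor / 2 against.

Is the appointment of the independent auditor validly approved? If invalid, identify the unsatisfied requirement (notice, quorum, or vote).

Invalid — quorum requirement not satisfied.

Notice: 3 business days given; 2 required (3 ≥ 2). Satisfied.
Quorum: 6 present; quorum is 7. Not satisfied.
Vote: the appointment of the independent auditor requires a majority of the votes cast (6). A majority of 6 is 4, so 4 affirmative votes are needed; 4 voted in favor. Satisfied. (Moot — without a quorum no business can be validly transacted.)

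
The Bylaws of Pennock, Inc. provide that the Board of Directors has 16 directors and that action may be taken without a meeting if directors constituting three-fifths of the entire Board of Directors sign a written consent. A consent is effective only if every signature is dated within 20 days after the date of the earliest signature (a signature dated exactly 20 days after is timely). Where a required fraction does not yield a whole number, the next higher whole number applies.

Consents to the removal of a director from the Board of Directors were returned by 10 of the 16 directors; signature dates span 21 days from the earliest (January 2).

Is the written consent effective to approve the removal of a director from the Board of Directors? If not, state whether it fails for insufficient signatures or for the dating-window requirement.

Signatures required: three-fifths of 16 — 3/5 of 16 = 9.60, rounded up to 10, so 10 needed; 10 signed. Sufficient.
Dating window: the latest signature is 21 days after the earliest; the limit is 20 days. Outside the window.

Not effective — dating-window requirement not satisfied.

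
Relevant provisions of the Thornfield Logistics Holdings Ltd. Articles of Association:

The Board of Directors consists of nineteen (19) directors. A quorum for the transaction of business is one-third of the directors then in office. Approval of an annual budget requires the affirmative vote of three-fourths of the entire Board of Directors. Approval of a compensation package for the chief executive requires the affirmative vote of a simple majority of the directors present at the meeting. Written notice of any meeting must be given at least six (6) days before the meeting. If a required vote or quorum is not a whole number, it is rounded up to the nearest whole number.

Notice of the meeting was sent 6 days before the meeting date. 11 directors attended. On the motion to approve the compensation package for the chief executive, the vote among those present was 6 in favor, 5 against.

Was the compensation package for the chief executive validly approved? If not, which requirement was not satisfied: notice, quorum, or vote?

Valid — all requirements satisfied.

Notice: 6 days given; 6 required (6 ≥ 6). Satisfied.
Quorum: 11 present; quorum is 7. Satisfied.
Vote: the compensation package for the chief executive requires a majority of the directors present (11). A majority of 11 is 6, so 6 affirmative votes are needed; 6 voted in favor. Satisfied.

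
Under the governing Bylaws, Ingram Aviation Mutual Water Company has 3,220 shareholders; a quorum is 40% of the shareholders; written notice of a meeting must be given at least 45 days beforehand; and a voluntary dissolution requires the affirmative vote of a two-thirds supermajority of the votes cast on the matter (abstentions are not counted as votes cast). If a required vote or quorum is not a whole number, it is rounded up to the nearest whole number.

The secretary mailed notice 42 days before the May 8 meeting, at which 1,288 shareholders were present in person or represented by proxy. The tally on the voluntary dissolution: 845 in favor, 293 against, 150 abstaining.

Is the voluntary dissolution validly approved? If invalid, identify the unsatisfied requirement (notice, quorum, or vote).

Notice: 42 days given; 45 required. Not satisfied.
Quorum: 40% of 3,220 = 1,288; 1,288 present. Satisfied.
Vote: requires two-thirds of the votes cast (1,288 − 150 abstaining = 1,138); 2/3 of 1138 = 758.67, rounded up to 759, so 759 needed; 845 in favor. Satisfied.

Invalid — notice requirement not satisfied.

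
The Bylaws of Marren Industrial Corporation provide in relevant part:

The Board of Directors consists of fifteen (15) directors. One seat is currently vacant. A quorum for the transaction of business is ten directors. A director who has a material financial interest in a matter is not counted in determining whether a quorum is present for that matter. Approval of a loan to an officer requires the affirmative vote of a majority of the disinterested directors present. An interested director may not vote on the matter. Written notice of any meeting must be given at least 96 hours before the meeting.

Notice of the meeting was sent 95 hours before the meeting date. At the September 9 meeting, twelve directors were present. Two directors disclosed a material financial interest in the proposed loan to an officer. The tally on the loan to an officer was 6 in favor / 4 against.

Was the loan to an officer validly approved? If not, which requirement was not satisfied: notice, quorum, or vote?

Invalid — notice requirement not satisfied.

Notice: 95 hours given; 96 required (95 < 96). Not satisfied.
Quorum: 12 present, but the 2 interested directors do not count, leaving 10. Quorum is 10. Satisfied.
Vote: the loan to an officer requires a majority of the disinterested directors present (12 − 2 = 10). A majority of 10 is 6, so 6 affirmative votes are needed; 6 voted in favor. Satisfied.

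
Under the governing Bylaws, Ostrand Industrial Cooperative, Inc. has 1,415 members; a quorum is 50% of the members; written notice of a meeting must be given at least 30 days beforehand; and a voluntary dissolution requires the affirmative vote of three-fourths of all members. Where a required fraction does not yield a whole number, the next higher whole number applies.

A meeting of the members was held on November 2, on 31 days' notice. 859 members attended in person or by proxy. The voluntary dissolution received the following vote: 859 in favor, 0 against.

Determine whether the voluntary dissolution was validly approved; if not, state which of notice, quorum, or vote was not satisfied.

Invalid — vote requirement not satisfied.

Notice: 31 days given; 30 required. Satisfied.
Quorum: 50% of 1,415 = 707.50, rounded up to 708; 859 present. Satisfied.
Vote: requires three-fourths of all members (1,415); 3/4 of 1415 = 1061.25, rounded up to 1062, so 1,062 needed; 859 in favor. Not satisfied.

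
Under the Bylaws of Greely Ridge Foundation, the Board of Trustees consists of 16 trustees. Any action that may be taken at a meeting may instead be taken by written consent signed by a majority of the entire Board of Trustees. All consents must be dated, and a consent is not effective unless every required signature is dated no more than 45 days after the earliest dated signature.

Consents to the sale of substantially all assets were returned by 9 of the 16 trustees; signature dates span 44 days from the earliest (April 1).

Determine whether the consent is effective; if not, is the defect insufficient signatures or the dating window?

Effective — both the signature and dating-window requirements are satisfied.

Signatures required: a majority of 16 — a majority of 16 is 9, so 9 needed; 9 signed. Sufficient.
Dating window: the latest signature is 44 days after the earliest; the limit is 45 days. Within the window.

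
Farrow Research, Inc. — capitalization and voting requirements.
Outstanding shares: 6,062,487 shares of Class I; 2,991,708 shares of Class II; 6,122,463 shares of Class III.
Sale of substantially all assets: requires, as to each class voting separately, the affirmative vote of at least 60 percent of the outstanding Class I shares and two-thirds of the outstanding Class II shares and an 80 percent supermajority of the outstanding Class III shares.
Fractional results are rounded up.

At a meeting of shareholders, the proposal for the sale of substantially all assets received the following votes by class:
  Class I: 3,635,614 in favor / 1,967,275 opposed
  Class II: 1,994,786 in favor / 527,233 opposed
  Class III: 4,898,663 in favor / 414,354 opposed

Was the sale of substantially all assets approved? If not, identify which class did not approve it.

Not approved — the Class I shares did not give the required vote.

Class I: 3/5 of 6062487 = 3637492.20, rounded up to 3637493; 3,637,493 required, 3,635,614 in favor — not approved.
Class II: 2/3 of 2991708 = 1994472; 1,994,472 required, 1,994,786 in favor — approved.
Class III: 4/5 of 6122463 = 4897970.40, rounded up to 4897971; 4,897,971 required, 4,898,663 in favor — approved.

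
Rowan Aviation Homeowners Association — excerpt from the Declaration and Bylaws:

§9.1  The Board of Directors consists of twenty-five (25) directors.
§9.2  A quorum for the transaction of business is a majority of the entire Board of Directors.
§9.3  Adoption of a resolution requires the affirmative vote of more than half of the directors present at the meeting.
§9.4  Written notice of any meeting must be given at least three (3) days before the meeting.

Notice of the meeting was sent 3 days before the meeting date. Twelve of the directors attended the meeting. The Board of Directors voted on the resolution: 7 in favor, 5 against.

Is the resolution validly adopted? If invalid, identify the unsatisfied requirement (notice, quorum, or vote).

Invalid — quorum requirement not satisfied.

Notice: 3 days given; 3 required (3 ≥ 3). Satisfied.
Quorum: 12 present; quorum is 13. Not satisfied.
Vote: the resolution requires a majority of the directors present (12). A majority of 12 is 7, so 7 affirmative votes are needed; 7 voted in favor. Satisfied. (Moot — without a quorum no business can be validly transacted.)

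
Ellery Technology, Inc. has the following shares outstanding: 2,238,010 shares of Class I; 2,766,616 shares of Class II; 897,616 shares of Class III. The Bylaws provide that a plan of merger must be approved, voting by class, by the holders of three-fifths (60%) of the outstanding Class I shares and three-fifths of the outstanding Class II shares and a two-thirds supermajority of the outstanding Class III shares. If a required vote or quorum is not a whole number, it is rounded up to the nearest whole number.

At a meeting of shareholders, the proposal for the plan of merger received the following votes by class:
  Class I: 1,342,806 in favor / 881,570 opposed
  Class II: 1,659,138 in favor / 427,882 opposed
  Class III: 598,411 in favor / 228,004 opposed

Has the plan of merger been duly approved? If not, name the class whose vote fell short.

Not approved — the Class II shares did not give the required vote.

Class I: 3/5 of 2238010 = 1342806; 1,342,806 required, 1,342,806 in favor — approved.
Class II: 3/5 of 2766616 = 1659969.60, rounded up to 1659970; 1,659,970 required, 1,659,138 in favor — not approved.
Class III: 2/3 of 897616 = 598410.67, rounded up to 598411; 598,411 required, 598,411 in favor — approved.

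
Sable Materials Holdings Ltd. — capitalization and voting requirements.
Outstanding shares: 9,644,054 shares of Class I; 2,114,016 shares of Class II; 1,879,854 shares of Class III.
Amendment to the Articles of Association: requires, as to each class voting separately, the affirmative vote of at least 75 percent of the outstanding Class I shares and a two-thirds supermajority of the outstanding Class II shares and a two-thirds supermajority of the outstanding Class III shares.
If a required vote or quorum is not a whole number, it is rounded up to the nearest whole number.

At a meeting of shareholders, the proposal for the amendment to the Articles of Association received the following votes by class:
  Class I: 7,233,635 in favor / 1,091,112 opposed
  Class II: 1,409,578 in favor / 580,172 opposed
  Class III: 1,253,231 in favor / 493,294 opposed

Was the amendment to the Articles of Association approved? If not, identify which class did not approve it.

Not approved — the Class III shares did not give the required vote.

Class I: 3/4 of 9644054 = 7233040.50, rounded up to 7233041; 7,233,041 required, 7,233,635 in favor — approved.
Class II: 2/3 of 2114016 = 1409344; 1,409,344 required, 1,409,578 in favor — approved.
Class III: 2/3 of 1879854 = 1253236; 1,253,236 required, 1,253,231 in favor — not approved.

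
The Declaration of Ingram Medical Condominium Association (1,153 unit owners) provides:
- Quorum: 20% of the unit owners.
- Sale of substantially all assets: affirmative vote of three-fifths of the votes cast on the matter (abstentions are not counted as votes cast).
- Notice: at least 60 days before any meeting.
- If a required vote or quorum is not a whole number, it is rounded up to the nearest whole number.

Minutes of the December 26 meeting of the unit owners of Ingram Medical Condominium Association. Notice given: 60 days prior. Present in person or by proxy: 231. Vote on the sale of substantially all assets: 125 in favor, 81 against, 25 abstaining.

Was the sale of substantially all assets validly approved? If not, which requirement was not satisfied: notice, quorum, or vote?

Valid — all requirements satisfied.

Notice: 60 days given; 60 required. Satisfied.
Quorum: 20% of 1,153 = 230.60, rounded up to 231; 231 present. Satisfied.
Vote: requires three-fifths of the votes cast (231 − 25 abstaining = 206); 3/5 of 206 = 123.60, rounded up to 124, so 124 needed; 125 in favor. Satisfied.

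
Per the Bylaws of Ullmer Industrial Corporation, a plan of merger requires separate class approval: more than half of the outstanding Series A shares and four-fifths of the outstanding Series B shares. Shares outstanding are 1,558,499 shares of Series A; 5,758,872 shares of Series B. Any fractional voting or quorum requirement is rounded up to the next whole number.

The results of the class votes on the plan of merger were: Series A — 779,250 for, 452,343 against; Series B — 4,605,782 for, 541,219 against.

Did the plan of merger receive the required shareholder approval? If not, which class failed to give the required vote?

Series A: a majority of 1558499 is 779250; 779,250 required, 779,250 in favor — approved.
Series B: 4/5 of 5758872 = 4607097.60, rounded up to 4607098; 4,607,098 required, 4,605,782 in favor — not approved.

Not approved — the Series B shares did not give the required vote.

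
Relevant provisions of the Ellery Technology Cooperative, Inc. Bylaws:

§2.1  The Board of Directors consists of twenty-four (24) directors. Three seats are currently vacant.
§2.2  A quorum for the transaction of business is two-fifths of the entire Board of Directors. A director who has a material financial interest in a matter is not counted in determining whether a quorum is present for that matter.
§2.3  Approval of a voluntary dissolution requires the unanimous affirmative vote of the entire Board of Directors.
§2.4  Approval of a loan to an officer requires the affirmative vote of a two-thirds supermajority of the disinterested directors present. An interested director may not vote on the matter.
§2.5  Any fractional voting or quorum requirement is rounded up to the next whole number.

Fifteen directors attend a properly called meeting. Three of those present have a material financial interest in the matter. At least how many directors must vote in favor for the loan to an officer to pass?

8

The loan to an officer requires two-thirds of the disinterested directors present (15 − 3 = 12).
2/3 of 12 = 8.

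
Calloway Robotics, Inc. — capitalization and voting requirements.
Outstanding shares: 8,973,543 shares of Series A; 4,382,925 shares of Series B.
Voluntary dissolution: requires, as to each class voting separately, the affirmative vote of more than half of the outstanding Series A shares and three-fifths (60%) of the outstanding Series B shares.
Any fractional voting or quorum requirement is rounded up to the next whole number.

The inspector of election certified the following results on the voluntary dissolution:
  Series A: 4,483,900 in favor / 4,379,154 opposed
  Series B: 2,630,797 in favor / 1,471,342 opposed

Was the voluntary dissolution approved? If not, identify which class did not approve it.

Series A: a majority of 8973543 is 4486772; 4,486,772 required, 4,483,900 in favor — not approved.
Series B: 3/5 of 4382925 = 2629755; 2,629,755 required, 2,630,797 in favor — approved.

Not approved — the Series A shares did not give the required vote.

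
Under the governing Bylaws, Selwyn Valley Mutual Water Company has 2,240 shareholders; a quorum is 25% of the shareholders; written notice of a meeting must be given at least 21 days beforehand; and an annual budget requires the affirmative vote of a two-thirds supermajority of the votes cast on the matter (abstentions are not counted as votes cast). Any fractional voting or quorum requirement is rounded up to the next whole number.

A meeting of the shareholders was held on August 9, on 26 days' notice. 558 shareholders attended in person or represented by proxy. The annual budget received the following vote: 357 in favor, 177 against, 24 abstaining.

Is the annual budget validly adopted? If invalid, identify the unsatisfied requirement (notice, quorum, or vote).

Notice: 26 days given; 21 required. Satisfied.
Quorum: 25% of 2,240 = 560; 558 present. Not satisfied.
Vote: requires two-thirds of the votes cast (558 − 24 abstaining = 534); 2/3 of 534 = 356, so 356 needed; 357 in favor. Satisfied.

Invalid — quorum requirement not satisfied.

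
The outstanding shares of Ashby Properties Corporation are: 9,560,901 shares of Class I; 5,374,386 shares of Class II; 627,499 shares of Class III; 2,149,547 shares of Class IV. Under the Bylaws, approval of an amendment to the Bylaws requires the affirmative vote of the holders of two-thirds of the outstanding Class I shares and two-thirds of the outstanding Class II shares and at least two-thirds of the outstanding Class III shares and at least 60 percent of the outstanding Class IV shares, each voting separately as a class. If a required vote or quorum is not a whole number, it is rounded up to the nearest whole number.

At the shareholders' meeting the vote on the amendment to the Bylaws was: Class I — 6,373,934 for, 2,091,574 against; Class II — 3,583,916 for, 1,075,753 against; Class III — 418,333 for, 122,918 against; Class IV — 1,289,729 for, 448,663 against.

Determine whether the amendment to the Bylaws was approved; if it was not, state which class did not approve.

Approved — every class gave the required vote.

Class I: 2/3 of 9560901 = 6373934; 6,373,934 required, 6,373,934 in favor — approved.
Class II: 2/3 of 5374386 = 3582924; 3,582,924 required, 3,583,916 in favor — approved.
Class III: 2/3 of 627499 = 418332.67, rounded up to 418333; 418,333 required, 418,333 in favor — approved.
Class IV: 3/5 of 2149547 = 1289728.20, rounded up to 1289729; 1,289,729 required, 1,289,729 in favor — approved.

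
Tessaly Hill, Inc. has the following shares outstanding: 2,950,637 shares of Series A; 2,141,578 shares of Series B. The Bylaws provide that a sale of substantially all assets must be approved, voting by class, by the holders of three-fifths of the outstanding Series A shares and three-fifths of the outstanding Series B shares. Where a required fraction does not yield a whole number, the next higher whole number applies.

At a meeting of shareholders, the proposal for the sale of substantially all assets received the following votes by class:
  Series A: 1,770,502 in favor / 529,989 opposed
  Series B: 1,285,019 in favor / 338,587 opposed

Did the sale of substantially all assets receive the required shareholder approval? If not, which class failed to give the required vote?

Approved — every class gave the required vote.

Series A: 3/5 of 2950637 = 1770382.20, rounded up to 1770383; 1,770,383 required, 1,770,502 in favor — approved.
Series B: 3/5 of 2141578 = 1284946.80, rounded up to 1284947; 1,284,947 required, 1,285,019 in favor — approved.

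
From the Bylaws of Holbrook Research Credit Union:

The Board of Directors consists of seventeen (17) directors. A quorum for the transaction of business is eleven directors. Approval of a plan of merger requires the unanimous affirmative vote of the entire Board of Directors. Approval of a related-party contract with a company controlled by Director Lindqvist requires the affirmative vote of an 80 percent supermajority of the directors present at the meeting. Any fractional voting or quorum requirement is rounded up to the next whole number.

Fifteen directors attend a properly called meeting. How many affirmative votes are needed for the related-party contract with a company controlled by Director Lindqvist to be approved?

The related-party contract with a company controlled by Director Lindqvist requires four-fifths of the directors present (15).
4/5 of 15 = 12.

12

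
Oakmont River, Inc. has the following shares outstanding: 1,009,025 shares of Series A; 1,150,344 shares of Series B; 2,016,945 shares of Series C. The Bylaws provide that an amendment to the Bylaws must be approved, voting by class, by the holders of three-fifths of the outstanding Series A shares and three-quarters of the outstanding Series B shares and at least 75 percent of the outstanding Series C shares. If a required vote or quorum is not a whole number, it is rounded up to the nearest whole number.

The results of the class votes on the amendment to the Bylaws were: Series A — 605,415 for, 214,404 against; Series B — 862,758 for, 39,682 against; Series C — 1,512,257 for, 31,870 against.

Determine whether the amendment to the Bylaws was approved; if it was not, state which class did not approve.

Not approved — the Series C shares did not give the required vote.

Series A: 3/5 of 1009025 = 605415; 605,415 required, 605,415 in favor — approved.
Series B: 3/4 of 1150344 = 862758; 862,758 required, 862,758 in favor — approved.
Series C: 3/4 of 2016945 = 1512708.75, rounded up to 1512709; 1,512,709 required, 1,512,257 in favor — not approved.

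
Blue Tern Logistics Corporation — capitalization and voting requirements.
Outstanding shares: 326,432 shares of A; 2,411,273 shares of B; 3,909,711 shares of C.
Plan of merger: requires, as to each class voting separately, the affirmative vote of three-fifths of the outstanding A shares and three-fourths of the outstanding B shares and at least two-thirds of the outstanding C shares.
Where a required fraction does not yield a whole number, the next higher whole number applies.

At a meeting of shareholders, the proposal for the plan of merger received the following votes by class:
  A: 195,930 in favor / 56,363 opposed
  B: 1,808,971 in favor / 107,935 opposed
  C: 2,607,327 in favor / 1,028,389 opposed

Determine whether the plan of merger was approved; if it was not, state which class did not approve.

A: 3/5 of 326432 = 195859.20, rounded up to 195860; 195,860 required, 195,930 in favor — approved.
B: 3/4 of 2411273 = 1808454.75, rounded up to 1808455; 1,808,455 required, 1,808,971 in favor — approved.
C: 2/3 of 3909711 = 2606474; 2,606,474 required, 2,607,327 in favor — approved.

Approved — every class gave the required vote.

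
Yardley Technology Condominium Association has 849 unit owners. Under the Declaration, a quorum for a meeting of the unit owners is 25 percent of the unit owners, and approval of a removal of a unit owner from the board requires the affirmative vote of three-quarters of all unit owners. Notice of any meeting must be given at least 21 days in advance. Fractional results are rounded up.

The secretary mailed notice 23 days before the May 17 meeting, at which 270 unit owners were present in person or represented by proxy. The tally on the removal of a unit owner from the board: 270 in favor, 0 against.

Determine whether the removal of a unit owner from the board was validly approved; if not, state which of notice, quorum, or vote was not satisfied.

Notice: 23 days given; 21 required. Satisfied.
Quorum: 25% of 849 = 212.25, rounded up to 213; 270 present. Satisfied.
Vote: requires three-fourths of all unit owners (849); 3/4 of 849 = 636.75, rounded up to 637, so 637 needed; 270 in favor. Not satisfied.

Invalid — vote requirement not satisfied.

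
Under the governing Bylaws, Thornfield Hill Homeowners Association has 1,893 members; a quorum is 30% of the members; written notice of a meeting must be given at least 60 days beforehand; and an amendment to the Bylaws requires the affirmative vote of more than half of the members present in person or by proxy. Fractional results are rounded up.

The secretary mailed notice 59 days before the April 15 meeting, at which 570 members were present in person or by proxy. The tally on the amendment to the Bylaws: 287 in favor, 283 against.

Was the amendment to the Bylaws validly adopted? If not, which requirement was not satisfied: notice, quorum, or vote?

Notice: 59 days given; 60 required. Not satisfied.
Quorum: 30% of 1,893 = 567.90, rounded up to 568; 570 present. Satisfied.
Vote: requires a majority of those present (570); a majority of 570 is 286, so 286 needed; 287 in favor. Satisfied.

Invalid — notice requirement not satisfied.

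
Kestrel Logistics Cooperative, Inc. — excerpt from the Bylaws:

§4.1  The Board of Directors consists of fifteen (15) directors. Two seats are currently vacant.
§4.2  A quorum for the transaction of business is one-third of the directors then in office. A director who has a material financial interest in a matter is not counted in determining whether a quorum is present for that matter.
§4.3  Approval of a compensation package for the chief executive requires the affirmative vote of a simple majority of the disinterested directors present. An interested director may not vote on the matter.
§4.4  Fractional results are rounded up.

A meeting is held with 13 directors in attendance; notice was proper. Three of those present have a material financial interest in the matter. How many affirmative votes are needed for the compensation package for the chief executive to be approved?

6

The compensation package for the chief executive requires a majority of the disinterested directors present (13 − 3 = 10).
A majority of 10 is 6.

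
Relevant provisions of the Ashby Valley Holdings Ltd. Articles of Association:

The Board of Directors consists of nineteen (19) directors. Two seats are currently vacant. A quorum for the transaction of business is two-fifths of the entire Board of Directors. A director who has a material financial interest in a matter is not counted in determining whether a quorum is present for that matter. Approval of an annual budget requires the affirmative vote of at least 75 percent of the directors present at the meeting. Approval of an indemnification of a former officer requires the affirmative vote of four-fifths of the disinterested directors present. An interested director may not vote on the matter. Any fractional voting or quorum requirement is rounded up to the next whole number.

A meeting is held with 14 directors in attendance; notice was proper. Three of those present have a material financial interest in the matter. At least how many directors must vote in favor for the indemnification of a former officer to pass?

9

The indemnification of a former officer requires four-fifths of the disinterested directors present (14 − 3 = 11).
4/5 of 11 = 8.80, rounded up to 9.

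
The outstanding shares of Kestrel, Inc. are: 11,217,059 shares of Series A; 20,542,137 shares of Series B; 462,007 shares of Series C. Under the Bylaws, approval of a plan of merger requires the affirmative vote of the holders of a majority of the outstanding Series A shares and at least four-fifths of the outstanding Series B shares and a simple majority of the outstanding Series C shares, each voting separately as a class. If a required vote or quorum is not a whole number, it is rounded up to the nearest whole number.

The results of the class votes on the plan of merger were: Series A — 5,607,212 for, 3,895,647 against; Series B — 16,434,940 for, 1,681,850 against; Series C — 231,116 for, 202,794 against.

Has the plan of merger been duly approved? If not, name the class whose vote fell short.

Not approved — the Series A shares did not give the required vote.

Series A: a majority of 11217059 is 5608530; 5,608,530 required, 5,607,212 in favor — not approved.
Series B: 4/5 of 20542137 = 16433709.60, rounded up to 16433710; 16,433,710 required, 16,434,940 in favor — approved.
Series C: a majority of 462007 is 231004; 231,004 required, 231,116 in favor — approved.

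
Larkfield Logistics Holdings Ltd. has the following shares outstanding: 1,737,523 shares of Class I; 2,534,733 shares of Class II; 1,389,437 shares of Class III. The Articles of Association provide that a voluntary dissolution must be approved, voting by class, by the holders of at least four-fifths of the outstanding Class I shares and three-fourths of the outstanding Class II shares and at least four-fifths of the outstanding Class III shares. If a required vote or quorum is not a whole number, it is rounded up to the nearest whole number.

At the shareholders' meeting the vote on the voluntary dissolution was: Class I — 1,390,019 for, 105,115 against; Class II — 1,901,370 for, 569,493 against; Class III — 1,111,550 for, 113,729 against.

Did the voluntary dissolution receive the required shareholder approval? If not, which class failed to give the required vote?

Class I: 4/5 of 1737523 = 1390018.40, rounded up to 1390019; 1,390,019 required, 1,390,019 in favor — approved.
Class II: 3/4 of 2534733 = 1901049.75, rounded up to 1901050; 1,901,050 required, 1,901,370 in favor — approved.
Class III: 4/5 of 1389437 = 1111549.60, rounded up to 1111550; 1,111,550 required, 1,111,550 in favor — approved.

Approved — every class gave the required vote.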